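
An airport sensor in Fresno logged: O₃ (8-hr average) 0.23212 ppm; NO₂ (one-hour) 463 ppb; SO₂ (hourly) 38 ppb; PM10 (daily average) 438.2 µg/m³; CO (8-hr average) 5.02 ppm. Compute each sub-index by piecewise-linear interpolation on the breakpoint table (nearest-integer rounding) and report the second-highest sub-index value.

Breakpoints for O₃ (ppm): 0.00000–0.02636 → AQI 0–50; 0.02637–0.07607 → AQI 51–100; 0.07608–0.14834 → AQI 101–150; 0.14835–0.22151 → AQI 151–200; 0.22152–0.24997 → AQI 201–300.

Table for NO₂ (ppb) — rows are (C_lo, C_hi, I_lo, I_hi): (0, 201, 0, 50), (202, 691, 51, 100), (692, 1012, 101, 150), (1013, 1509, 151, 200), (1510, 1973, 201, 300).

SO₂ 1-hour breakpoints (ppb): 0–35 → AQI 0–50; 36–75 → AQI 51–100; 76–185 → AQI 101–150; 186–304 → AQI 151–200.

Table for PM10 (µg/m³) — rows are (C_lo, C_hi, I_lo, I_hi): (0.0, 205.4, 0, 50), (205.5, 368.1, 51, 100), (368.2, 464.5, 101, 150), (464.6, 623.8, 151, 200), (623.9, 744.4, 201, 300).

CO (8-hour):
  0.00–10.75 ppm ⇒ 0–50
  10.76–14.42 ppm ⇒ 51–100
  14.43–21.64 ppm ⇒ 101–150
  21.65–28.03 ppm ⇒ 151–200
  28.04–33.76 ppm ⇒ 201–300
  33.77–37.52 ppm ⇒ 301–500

137

O₃: row 0.22152–0.24997 (AQI 201–300). (300−201)·(0.23212−0.22152)/(0.24997−0.22152) + 201 = 99·0.01060/0.02845 + 201 ≈ 237.89 → 238.
NO₂: 463 lies in 202–691, so I_lo=51, I_hi=100, C_lo=202, C_hi=691.
(100−51)/(691−202) × (463−202) + 51 = 49/489 × 261 + 51 ≈ 77.15 → 77.
SO₂: 38 lies in 36–75, so I_lo=51, I_hi=100, C_lo=36, C_hi=75.
(100−51)/(75−36) × (38−36) + 51 = 49/39 × 2 + 51 ≈ 53.51 → 54.
PM10: 438.2 lies in 368.2–464.5, so I_lo=101, I_hi=150, C_lo=368.2, C_hi=464.5.
(150−101)/(464.5−368.2) × (438.2−368.2) + 101 = 49/96.3 × 70.0 + 101 ≈ 136.62 → 137.
CO: row 0.00–10.75 (AQI 0–50). (50−0)·(5.02−0.00)/(10.75−0.00) + 0 = 50·5.02/10.75 + 0 ≈ 23.35 → 23.
Sub-indices: O₃→238, NO₂→77, SO₂→54, PM10→137, CO→23. Ranked high→low: 238, 137, 77, 54, 23. Second-highest sub-index = 137.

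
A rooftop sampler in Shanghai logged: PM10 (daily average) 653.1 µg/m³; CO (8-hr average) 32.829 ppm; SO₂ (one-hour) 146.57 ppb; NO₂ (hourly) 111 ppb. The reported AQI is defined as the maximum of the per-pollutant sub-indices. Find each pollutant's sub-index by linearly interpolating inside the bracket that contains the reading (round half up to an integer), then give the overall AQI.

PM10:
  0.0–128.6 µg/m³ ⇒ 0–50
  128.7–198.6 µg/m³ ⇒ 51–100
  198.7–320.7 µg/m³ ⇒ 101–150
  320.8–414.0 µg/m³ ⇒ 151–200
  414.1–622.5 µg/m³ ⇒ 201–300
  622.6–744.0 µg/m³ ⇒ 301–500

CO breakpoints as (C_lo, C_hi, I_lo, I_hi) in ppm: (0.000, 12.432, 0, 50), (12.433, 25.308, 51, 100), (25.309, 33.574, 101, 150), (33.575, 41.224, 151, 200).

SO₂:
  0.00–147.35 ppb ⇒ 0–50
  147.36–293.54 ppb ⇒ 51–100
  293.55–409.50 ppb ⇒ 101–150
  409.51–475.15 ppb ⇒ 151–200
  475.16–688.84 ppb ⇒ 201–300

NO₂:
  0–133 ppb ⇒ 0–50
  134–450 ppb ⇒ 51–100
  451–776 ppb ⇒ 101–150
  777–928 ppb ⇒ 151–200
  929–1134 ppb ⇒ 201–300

PM10 653.1: bracket 622.6–744.0 → index 301–500; slope 199/121.4, offset 30.5.
AQI = 301 + 199/121.4·30.5 ≈ 351.00 ⇒ 351.
CO: 32.829 lies in 25.309–33.574, so I_lo=101, I_hi=150, C_lo=25.309, C_hi=33.574.
(150−101)/(33.574−25.309) × (32.829−25.309) + 101 = 49/8.265 × 7.520 + 101 ≈ 145.58 → 146.
SO₂: 146.57 ∈ [0.00, 147.35] ↔ index [0, 50].
0 + (146.57−0.00)·(50−0)/(147.35−0.00) = 0 + 146.57·50/147.35 ≈ 49.74, so AQI = 50.
NO₂ 111: bracket 0–133 → index 0–50; slope 50/133, offset 111.
AQI = 0 + 50/133·111 ≈ 41.73 ⇒ 42.
Sub-indices: PM10→351, CO→146, SO₂→50, NO₂→42. Overall AQI = max = 351; dominant pollutant is PM10.
AQI 351: Hazardous.

351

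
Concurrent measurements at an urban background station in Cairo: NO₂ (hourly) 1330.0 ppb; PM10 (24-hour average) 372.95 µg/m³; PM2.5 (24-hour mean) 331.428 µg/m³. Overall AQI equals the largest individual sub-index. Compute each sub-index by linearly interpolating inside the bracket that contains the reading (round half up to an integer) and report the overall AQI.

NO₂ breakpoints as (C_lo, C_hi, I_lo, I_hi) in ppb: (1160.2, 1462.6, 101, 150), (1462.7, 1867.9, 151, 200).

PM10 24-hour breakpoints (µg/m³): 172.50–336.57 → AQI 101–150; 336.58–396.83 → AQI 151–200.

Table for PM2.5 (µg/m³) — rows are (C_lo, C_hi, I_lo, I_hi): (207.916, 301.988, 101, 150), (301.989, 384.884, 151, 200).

NO₂: row 1160.2–1462.6 (AQI 101–150). (150−101)·(1330.0−1160.2)/(1462.6−1160.2) + 101 = 49·169.8/302.4 + 101 ≈ 128.51 → 129.
PM10: 372.95 lies in 336.58–396.83, so I_lo=151, I_hi=200, C_lo=336.58, C_hi=396.83.
(200−151)/(396.83−336.58) × (372.95−336.58) + 151 = 49/60.25 × 36.37 + 151 ≈ 180.58 → 181.
PM2.5: 331.428 ∈ [301.989, 384.884] ↔ index [151, 200].
151 + (331.428−301.989)·(200−151)/(384.884−301.989) = 151 + 29.439·49/82.895 ≈ 168.40, so AQI = 168.
Sub-indices: NO₂→129, PM10→181, PM2.5→168. Overall AQI = max = 181; dominant pollutant is PM10.

181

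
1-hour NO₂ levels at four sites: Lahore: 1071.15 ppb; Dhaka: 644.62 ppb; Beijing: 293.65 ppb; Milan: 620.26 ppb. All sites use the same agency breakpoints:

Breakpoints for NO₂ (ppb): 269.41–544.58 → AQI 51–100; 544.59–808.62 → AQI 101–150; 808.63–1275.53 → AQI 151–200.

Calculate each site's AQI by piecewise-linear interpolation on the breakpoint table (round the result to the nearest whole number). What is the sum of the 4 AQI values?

469

Lahore: 1071.15 ∈ [808.63, 1275.53] ↔ index [151, 200].
151 + (1071.15−808.63)·(200−151)/(1275.53−808.63) = 151 + 262.52·49/466.90 ≈ 178.55, so AQI = 179.
Dhaka: 644.62 ∈ [544.59, 808.62] ↔ index [101, 150].
101 + (644.62−544.59)·(150−101)/(808.62−544.59) = 101 + 100.03·49/264.03 ≈ 119.56, so AQI = 120.
Beijing: 293.65 ∈ [269.41, 544.58] ↔ index [51, 100].
51 + (293.65−269.41)·(100−51)/(544.58−269.41) = 51 + 24.24·49/275.17 ≈ 55.32, so AQI = 55.
Milan: row 544.59–808.62 (AQI 101–150). (150−101)·(620.26−544.59)/(808.62−544.59) + 101 = 49·75.67/264.03 + 101 ≈ 115.04 → 115.
AQIs: Lahore=179, Dhaka=120, Beijing=55, Milan=115. Sum = 179 + 120 + 55 + 115 = 469.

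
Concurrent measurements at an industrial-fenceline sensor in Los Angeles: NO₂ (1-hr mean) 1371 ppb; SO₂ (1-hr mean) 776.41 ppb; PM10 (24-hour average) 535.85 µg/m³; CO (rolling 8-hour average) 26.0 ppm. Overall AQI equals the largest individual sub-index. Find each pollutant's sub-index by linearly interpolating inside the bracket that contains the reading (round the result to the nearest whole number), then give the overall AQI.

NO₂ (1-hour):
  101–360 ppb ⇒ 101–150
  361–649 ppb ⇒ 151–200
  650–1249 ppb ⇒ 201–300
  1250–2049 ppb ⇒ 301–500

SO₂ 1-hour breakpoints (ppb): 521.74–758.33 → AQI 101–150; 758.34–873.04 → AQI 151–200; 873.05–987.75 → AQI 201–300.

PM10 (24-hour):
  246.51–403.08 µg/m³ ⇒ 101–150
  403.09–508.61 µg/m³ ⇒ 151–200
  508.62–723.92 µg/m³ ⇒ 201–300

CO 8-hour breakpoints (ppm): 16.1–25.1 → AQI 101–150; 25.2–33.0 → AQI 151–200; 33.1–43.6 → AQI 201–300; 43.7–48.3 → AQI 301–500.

NO₂: row 1250–2049 (AQI 301–500). (500−301)·(1371−1250)/(2049−1250) + 301 = 199·121/799 + 301 ≈ 331.14 → 331.
SO₂ 776.41: bracket 758.34–873.04 → index 151–200; slope 49/114.70, offset 18.07.
AQI = 151 + 49/114.70·18.07 ≈ 158.72 ⇒ 159.
PM10: row 508.62–723.92 (AQI 201–300). (300−201)·(535.85−508.62)/(723.92−508.62) + 201 = 99·27.23/215.30 + 201 ≈ 213.52 → 214.
CO: 26.0 lies in 25.2–33.0, so I_lo=151, I_hi=200, C_lo=25.2, C_hi=33.0.
(200−151)/(33.0−25.2) × (26.0−25.2) + 151 = 49/7.8 × 0.8 + 151 ≈ 156.03 → 156.
Sub-indices: NO₂→331, SO₂→159, PM10→214, CO→156. Overall AQI = max = 331; dominant pollutant is NO₂.

331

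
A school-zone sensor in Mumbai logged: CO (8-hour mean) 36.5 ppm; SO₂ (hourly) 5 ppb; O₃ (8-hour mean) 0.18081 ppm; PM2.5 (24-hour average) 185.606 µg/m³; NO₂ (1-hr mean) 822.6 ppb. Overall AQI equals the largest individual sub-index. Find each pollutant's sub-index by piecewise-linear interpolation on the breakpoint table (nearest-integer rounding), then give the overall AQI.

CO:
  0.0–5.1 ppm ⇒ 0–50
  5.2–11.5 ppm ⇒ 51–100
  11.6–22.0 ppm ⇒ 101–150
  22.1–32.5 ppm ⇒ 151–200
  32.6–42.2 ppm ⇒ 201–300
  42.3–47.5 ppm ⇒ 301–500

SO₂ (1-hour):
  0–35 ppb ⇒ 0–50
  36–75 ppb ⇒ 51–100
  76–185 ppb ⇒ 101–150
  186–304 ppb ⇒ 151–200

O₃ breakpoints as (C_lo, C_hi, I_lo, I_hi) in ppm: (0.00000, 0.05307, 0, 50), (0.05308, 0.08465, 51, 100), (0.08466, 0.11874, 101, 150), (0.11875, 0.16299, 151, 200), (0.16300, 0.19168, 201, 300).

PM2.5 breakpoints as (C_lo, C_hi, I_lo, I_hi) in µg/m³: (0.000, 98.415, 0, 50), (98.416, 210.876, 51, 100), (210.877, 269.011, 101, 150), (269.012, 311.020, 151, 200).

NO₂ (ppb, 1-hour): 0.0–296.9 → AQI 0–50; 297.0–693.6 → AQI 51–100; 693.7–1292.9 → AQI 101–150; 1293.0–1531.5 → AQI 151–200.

262

CO: 36.5 lies in 32.6–42.2, so I_lo=201, I_hi=300, C_lo=32.6, C_hi=42.2.
(300−201)/(42.2−32.6) × (36.5−32.6) + 201 = 99/9.6 × 3.9 + 201 ≈ 241.22 → 241.
SO₂: 5 ∈ [0, 35] ↔ index [0, 50].
0 + (5−0)·(50−0)/(35−0) = 0 + 5·50/35 ≈ 7.14, so AQI = 7.
O₃: row 0.16300–0.19168 (AQI 201–300). (300−201)·(0.18081−0.16300)/(0.19168−0.16300) + 201 = 99·0.01781/0.02868 + 201 ≈ 262.48 → 262.
PM2.5: 185.606 lies in 98.416–210.876, so I_lo=51, I_hi=100, C_lo=98.416, C_hi=210.876.
(100−51)/(210.876−98.416) × (185.606−98.416) + 51 = 49/112.460 × 87.190 + 51 ≈ 88.99 → 89.
NO₂: row 693.7–1292.9 (AQI 101–150). (150−101)·(822.6−693.7)/(1292.9−693.7) + 101 = 49·128.9/599.2 + 101 ≈ 111.54 → 112.
Sub-indices: CO→241, SO₂→7, O₃→262, PM2.5→89, NO₂→112. Overall AQI = max = 262; dominant pollutant is O₃.
AQI 262: Very Unhealthy.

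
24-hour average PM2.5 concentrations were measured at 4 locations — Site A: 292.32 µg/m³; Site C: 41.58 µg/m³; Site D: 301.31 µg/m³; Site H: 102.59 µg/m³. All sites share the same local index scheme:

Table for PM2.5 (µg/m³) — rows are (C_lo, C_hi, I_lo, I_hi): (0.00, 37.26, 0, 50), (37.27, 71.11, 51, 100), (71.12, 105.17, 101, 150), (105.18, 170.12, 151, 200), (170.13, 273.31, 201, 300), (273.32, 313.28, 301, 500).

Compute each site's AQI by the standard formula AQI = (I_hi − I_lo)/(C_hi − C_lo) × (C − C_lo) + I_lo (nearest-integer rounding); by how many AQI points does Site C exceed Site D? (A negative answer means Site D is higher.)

Site A 292.32: bracket 273.32–313.28 → index 301–500; slope 199/39.96, offset 19.00.
AQI = 301 + 199/39.96·19.00 ≈ 395.62 ⇒ 396.
Site C 41.58: bracket 37.27–71.11 → index 51–100; slope 49/33.84, offset 4.31.
AQI = 51 + 49/33.84·4.31 ≈ 57.24 ⇒ 57.
Site D: 301.31 lies in 273.32–313.28, so I_lo=301, I_hi=500, C_lo=273.32, C_hi=313.28.
(500−301)/(313.28−273.32) × (301.31−273.32) + 301 = 199/39.96 × 27.99 + 301 ≈ 440.39 → 440.
Site H 102.59: bracket 71.12–105.17 → index 101–150; slope 49/34.05, offset 31.47.
AQI = 101 + 49/34.05·31.47 ≈ 146.29 ⇒ 146.
AQIs: Site A=396, Site C=57, Site D=440, Site H=146. Site C (57) − Site D (440) = -383.

-383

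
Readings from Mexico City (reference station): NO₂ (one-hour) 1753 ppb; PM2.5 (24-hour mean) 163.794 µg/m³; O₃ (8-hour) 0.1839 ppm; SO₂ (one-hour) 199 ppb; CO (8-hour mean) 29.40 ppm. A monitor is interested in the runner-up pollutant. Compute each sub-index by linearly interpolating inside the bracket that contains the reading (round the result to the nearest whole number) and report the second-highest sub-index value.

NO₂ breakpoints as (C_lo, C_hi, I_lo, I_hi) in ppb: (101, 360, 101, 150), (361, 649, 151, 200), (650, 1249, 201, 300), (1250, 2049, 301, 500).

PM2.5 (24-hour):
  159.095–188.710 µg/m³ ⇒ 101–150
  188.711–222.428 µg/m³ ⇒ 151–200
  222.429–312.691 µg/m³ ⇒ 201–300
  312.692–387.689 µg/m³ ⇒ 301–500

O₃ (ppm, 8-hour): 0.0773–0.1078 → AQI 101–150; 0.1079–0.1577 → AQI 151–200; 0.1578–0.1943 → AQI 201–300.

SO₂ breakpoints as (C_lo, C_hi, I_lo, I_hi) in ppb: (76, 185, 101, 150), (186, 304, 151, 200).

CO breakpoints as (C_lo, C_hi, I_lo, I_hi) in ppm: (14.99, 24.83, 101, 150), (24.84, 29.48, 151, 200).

NO₂: 1753 lies in 1250–2049, so I_lo=301, I_hi=500, C_lo=1250, C_hi=2049.
(500−301)/(2049−1250) × (1753−1250) + 301 = 199/799 × 503 + 301 ≈ 426.28 → 426.
PM2.5: 163.794 lies in 159.095–188.710, so I_lo=101, I_hi=150, C_lo=159.095, C_hi=188.710.
(150−101)/(188.710−159.095) × (163.794−159.095) + 101 = 49/29.615 × 4.699 + 101 ≈ 108.77 → 109.
O₃: 0.1839 lies in 0.1578–0.1943, so I_lo=201, I_hi=300, C_lo=0.1578, C_hi=0.1943.
(300−201)/(0.1943−0.1578) × (0.1839−0.1578) + 201 = 99/0.0365 × 0.0261 + 201 ≈ 271.79 → 272.
SO₂ 199: bracket 186–304 → index 151–200; slope 49/118, offset 13.
AQI = 151 + 49/118·13 ≈ 156.40 ⇒ 156.
CO: 29.40 lies in 24.84–29.48, so I_lo=151, I_hi=200, C_lo=24.84, C_hi=29.48.
(200−151)/(29.48−24.84) × (29.40−24.84) + 151 = 49/4.64 × 4.56 + 151 ≈ 199.16 → 199.
Sub-indices: NO₂→426, PM2.5→109, O₃→272, SO₂→156, CO→199. Ranked high→low: 426, 272, 199, 156, 109. Second-highest sub-index = 272.

272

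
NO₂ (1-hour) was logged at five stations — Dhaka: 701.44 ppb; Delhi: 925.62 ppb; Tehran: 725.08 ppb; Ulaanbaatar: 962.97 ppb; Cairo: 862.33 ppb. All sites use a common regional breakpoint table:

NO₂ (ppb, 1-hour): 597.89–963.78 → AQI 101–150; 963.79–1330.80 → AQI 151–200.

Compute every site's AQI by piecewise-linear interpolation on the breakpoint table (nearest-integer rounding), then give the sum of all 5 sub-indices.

Dhaka: row 597.89–963.78 (AQI 101–150). (150−101)·(701.44−597.89)/(963.78−597.89) + 101 = 49·103.55/365.89 + 101 ≈ 114.87 → 115.
Delhi: 925.62 ∈ [597.89, 963.78] ↔ index [101, 150].
101 + (925.62−597.89)·(150−101)/(963.78−597.89) = 101 + 327.73·49/365.89 ≈ 144.89, so AQI = 145.
Tehran: 725.08 lies in 597.89–963.78, so I_lo=101, I_hi=150, C_lo=597.89, C_hi=963.78.
(150−101)/(963.78−597.89) × (725.08−597.89) + 101 = 49/365.89 × 127.19 + 101 ≈ 118.03 → 118.
Ulaanbaatar: 962.97 lies in 597.89–963.78, so I_lo=101, I_hi=150, C_lo=597.89, C_hi=963.78.
(150−101)/(963.78−597.89) × (962.97−597.89) + 101 = 49/365.89 × 365.08 + 101 ≈ 149.89 → 150.
Cairo: 862.33 ∈ [597.89, 963.78] ↔ index [101, 150].
101 + (862.33−597.89)·(150−101)/(963.78−597.89) = 101 + 264.44·49/365.89 ≈ 136.41, so AQI = 136.
AQIs: Dhaka=115, Delhi=145, Tehran=118, Ulaanbaatar=150, Cairo=136. Sum = 115 + 145 + 118 + 150 + 136 = 664.

664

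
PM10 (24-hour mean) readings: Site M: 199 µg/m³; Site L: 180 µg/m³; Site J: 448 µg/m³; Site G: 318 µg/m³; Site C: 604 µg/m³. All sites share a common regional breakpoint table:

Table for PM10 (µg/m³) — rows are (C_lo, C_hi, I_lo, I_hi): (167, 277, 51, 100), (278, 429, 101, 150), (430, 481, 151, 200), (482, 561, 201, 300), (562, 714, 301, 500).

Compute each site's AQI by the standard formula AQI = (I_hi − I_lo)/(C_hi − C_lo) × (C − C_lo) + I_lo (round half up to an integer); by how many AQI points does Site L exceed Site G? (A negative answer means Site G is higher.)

-57

Site M: 199 lies in 167–277, so I_lo=51, I_hi=100, C_lo=167, C_hi=277.
(100−51)/(277−167) × (199−167) + 51 = 49/110 × 32 + 51 ≈ 65.25 → 65.
Site L: row 167–277 (AQI 51–100). (100−51)·(180−167)/(277−167) + 51 = 49·13/110 + 51 ≈ 56.79 → 57.
Site J 448: bracket 430–481 → index 151–200; slope 49/51, offset 18.
AQI = 151 + 49/51·18 ≈ 168.29 ⇒ 168.
Site G: 318 lies in 278–429, so I_lo=101, I_hi=150, C_lo=278, C_hi=429.
(150−101)/(429−278) × (318−278) + 101 = 49/151 × 40 + 101 ≈ 113.98 → 114.
Site C: 604 ∈ [562, 714] ↔ index [301, 500].
301 + (604−562)·(500−301)/(714−562) = 301 + 42·199/152 ≈ 355.99, so AQI = 356.
AQIs: Site M=65, Site L=57, Site J=168, Site G=114, Site C=356. Site L (57) − Site G (114) = -57.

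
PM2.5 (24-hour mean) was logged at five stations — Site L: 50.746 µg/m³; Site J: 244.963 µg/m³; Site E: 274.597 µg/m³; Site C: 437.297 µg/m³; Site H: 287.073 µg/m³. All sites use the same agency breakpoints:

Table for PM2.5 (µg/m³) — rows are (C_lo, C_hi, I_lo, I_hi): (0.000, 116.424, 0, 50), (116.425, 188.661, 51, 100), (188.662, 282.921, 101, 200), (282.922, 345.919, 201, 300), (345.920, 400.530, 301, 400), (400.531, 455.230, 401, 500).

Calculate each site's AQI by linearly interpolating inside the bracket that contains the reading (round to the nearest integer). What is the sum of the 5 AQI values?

Site L: 50.746 lies in 0.000–116.424, so I_lo=0, I_hi=50, C_lo=0.000, C_hi=116.424.
(50−0)/(116.424−0.000) × (50.746−0.000) + 0 = 50/116.424 × 50.746 + 0 ≈ 21.79 → 22.
Site J 244.963: bracket 188.662–282.921 → index 101–200; slope 99/94.259, offset 56.301.
AQI = 101 + 99/94.259·56.301 ≈ 160.13 ⇒ 160.
Site E: 274.597 lies in 188.662–282.921, so I_lo=101, I_hi=200, C_lo=188.662, C_hi=282.921.
(200−101)/(282.921−188.662) × (274.597−188.662) + 101 = 99/94.259 × 85.935 + 101 ≈ 191.26 → 191.
Site C 437.297: bracket 400.531–455.230 → index 401–500; slope 99/54.699, offset 36.766.
AQI = 401 + 99/54.699·36.766 ≈ 467.54 ⇒ 468.
Site H: 287.073 lies in 282.922–345.919, so I_lo=201, I_hi=300, C_lo=282.922, C_hi=345.919.
(300−201)/(345.919−282.922) × (287.073−282.922) + 201 = 99/62.997 × 4.151 + 201 ≈ 207.52 → 208.
AQIs: Site L=22, Site J=160, Site E=191, Site C=468, Site H=208. Sum = 22 + 160 + 191 + 468 + 208 = 1049.

1049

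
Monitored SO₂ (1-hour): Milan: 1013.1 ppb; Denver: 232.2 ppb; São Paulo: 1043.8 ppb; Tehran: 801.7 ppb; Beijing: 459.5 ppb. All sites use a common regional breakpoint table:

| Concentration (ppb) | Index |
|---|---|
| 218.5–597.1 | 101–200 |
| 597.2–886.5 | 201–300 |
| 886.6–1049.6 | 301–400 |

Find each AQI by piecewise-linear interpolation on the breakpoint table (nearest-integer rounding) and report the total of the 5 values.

Milan: 1013.1 lies in 886.6–1049.6, so I_lo=301, I_hi=400, C_lo=886.6, C_hi=1049.6.
(400−301)/(1049.6−886.6) × (1013.1−886.6) + 301 = 99/163.0 × 126.5 + 301 ≈ 377.83 → 378.
Denver 232.2: bracket 218.5–597.1 → index 101–200; slope 99/378.6, offset 13.7.
AQI = 101 + 99/378.6·13.7 ≈ 104.58 ⇒ 105.
São Paulo: row 886.6–1049.6 (AQI 301–400). (400−301)·(1043.8−886.6)/(1049.6−886.6) + 301 = 99·157.2/163.0 + 301 ≈ 396.48 → 396.
Tehran: 801.7 lies in 597.2–886.5, so I_lo=201, I_hi=300, C_lo=597.2, C_hi=886.5.
(300−201)/(886.5−597.2) × (801.7−597.2) + 201 = 99/289.3 × 204.5 + 201 ≈ 270.98 → 271.
Beijing: 459.5 lies in 218.5–597.1, so I_lo=101, I_hi=200, C_lo=218.5, C_hi=597.1.
(200−101)/(597.1−218.5) × (459.5−218.5) + 101 = 99/378.6 × 241.0 + 101 ≈ 164.02 → 164.
AQIs: Milan=378, Denver=105, São Paulo=396, Tehran=271, Beijing=164. Sum = 378 + 105 + 396 + 271 + 164 = 1314.

1314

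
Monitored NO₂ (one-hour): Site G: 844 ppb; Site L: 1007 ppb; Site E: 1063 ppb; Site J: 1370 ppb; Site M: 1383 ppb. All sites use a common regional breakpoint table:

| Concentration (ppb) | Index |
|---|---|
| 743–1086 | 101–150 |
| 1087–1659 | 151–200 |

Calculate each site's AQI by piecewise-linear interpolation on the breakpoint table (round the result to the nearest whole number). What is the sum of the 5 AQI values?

Site G 844: bracket 743–1086 → index 101–150; slope 49/343, offset 101.
AQI = 101 + 49/343·101 ≈ 115.43 ⇒ 115.
Site L: 1007 ∈ [743, 1086] ↔ index [101, 150].
101 + (1007−743)·(150−101)/(1086−743) = 101 + 264·49/343 ≈ 138.71, so AQI = 139.
Site E 1063: bracket 743–1086 → index 101–150; slope 49/343, offset 320.
AQI = 101 + 49/343·320 ≈ 146.71 ⇒ 147.
Site J: row 1087–1659 (AQI 151–200). (200−151)·(1370−1087)/(1659−1087) + 151 = 49·283/572 + 151 ≈ 175.24 → 175.
Site M: 1383 lies in 1087–1659, so I_lo=151, I_hi=200, C_lo=1087, C_hi=1659.
(200−151)/(1659−1087) × (1383−1087) + 151 = 49/572 × 296 + 151 ≈ 176.36 → 176.
AQIs: Site G=115, Site L=139, Site E=147, Site J=175, Site M=176. Sum = 115 + 139 + 147 + 175 + 176 = 752.

752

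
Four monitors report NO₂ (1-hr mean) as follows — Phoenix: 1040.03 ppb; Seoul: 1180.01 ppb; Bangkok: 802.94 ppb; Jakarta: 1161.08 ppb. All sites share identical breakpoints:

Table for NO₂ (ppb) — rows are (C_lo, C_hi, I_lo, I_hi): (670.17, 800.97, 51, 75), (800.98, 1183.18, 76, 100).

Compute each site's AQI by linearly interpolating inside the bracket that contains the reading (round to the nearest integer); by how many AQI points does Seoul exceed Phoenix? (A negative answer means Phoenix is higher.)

Phoenix: row 800.98–1183.18 (AQI 76–100). (100−76)·(1040.03−800.98)/(1183.18−800.98) + 76 = 24·239.05/382.20 + 76 ≈ 91.01 → 91.
Seoul: 1180.01 ∈ [800.98, 1183.18] ↔ index [76, 100].
76 + (1180.01−800.98)·(100−76)/(1183.18−800.98) = 76 + 379.03·24/382.20 ≈ 99.80, so AQI = 100.
Bangkok: 802.94 lies in 800.98–1183.18, so I_lo=76, I_hi=100, C_lo=800.98, C_hi=1183.18.
(100−76)/(1183.18−800.98) × (802.94−800.98) + 76 = 24/382.20 × 1.96 + 76 ≈ 76.12 → 76.
Jakarta: 1161.08 ∈ [800.98, 1183.18] ↔ index [76, 100].
76 + (1161.08−800.98)·(100−76)/(1183.18−800.98) = 76 + 360.10·24/382.20 ≈ 98.61, so AQI = 99.
AQIs: Phoenix=91, Seoul=100, Bangkok=76, Jakarta=99. Seoul (100) − Phoenix (91) = 9.

9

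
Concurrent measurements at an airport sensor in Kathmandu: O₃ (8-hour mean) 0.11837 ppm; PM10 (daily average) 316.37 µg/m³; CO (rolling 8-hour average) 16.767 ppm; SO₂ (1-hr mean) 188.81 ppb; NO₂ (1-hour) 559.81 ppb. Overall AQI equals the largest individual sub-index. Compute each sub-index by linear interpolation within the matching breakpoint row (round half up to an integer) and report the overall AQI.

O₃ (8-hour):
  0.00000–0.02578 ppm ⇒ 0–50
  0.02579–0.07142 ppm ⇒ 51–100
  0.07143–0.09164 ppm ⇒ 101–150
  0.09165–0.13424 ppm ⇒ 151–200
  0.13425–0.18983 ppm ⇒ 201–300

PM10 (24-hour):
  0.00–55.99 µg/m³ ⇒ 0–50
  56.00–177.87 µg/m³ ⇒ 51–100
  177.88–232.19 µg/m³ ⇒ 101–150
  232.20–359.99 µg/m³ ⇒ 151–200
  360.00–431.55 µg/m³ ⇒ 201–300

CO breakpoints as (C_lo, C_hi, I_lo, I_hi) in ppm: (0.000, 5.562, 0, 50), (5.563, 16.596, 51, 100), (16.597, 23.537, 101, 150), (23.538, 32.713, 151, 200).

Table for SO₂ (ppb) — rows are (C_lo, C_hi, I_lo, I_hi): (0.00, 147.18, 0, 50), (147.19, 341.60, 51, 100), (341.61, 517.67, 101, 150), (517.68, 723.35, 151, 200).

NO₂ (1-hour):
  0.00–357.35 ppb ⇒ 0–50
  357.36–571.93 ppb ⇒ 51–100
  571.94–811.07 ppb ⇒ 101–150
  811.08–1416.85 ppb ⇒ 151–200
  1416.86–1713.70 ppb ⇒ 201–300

183

O₃: 0.11837 ∈ [0.09165, 0.13424] ↔ index [151, 200].
151 + (0.11837−0.09165)·(200−151)/(0.13424−0.09165) = 151 + 0.02672·49/0.04259 ≈ 181.74, so AQI = 182.
PM10 316.37: bracket 232.20–359.99 → index 151–200; slope 49/127.79, offset 84.17.
AQI = 151 + 49/127.79·84.17 ≈ 183.27 ⇒ 183.
CO 16.767: bracket 16.597–23.537 → index 101–150; slope 49/6.940, offset 0.170.
AQI = 101 + 49/6.940·0.170 ≈ 102.20 ⇒ 102.
SO₂: 188.81 lies in 147.19–341.60, so I_lo=51, I_hi=100, C_lo=147.19, C_hi=341.60.
(100−51)/(341.60−147.19) × (188.81−147.19) + 51 = 49/194.41 × 41.62 + 51 ≈ 61.49 → 61.
NO₂: 559.81 lies in 357.36–571.93, so I_lo=51, I_hi=100, C_lo=357.36, C_hi=571.93.
(100−51)/(571.93−357.36) × (559.81−357.36) + 51 = 49/214.57 × 202.45 + 51 ≈ 97.23 → 97.
Sub-indices: O₃→182, PM10→183, CO→102, SO₂→61, NO₂→97. Overall AQI = max = 183; dominant pollutant is PM10.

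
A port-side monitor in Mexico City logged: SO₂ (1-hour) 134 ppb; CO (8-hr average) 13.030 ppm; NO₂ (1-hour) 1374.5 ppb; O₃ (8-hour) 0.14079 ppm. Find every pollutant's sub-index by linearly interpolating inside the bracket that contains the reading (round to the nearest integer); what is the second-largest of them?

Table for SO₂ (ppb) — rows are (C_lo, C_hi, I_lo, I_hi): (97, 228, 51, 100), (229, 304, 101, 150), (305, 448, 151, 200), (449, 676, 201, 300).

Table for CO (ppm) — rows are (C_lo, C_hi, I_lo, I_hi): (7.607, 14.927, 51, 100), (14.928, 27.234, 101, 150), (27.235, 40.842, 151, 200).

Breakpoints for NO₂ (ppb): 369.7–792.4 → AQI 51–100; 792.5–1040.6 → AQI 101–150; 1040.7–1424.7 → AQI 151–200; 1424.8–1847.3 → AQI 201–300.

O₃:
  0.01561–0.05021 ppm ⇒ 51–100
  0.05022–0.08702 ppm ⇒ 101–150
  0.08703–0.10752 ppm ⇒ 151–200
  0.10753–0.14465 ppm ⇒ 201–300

SO₂: row 97–228 (AQI 51–100). (100−51)·(134−97)/(228−97) + 51 = 49·37/131 + 51 ≈ 64.84 → 65.
CO 13.030: bracket 7.607–14.927 → index 51–100; slope 49/7.320, offset 5.423.
AQI = 51 + 49/7.320·5.423 ≈ 87.30 ⇒ 87.
NO₂: 1374.5 lies in 1040.7–1424.7, so I_lo=151, I_hi=200, C_lo=1040.7, C_hi=1424.7.
(200−151)/(1424.7−1040.7) × (1374.5−1040.7) + 151 = 49/384.0 × 333.8 + 151 ≈ 193.59 → 194.
O₃: row 0.10753–0.14465 (AQI 201–300). (300−201)·(0.14079−0.10753)/(0.14465−0.10753) + 201 = 99·0.03326/0.03712 + 201 ≈ 289.71 → 290.
Sub-indices: SO₂→65, CO→87, NO₂→194, O₃→290. Ranked high→low: 290, 194, 87, 65. Second-highest sub-index = 194.

194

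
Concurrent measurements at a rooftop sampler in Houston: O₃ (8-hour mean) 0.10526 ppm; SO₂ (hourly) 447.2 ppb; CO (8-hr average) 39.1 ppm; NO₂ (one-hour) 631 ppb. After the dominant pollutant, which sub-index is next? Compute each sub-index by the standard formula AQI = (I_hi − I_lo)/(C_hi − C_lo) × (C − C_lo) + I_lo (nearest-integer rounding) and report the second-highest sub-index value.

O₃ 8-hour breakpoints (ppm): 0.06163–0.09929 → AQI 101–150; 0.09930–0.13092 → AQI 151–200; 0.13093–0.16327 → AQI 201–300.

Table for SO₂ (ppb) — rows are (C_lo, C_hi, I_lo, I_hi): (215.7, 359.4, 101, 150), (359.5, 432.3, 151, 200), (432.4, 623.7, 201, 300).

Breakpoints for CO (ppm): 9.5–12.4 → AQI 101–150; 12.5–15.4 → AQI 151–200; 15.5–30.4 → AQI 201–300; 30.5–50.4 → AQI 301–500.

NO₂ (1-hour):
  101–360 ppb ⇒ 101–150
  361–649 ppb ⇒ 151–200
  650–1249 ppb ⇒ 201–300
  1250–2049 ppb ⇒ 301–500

O₃: 0.10526 ∈ [0.09930, 0.13092] ↔ index [151, 200].
151 + (0.10526−0.09930)·(200−151)/(0.13092−0.09930) = 151 + 0.00596·49/0.03162 ≈ 160.24, so AQI = 160.
SO₂ 447.2: bracket 432.4–623.7 → index 201–300; slope 99/191.3, offset 14.8.
AQI = 201 + 99/191.3·14.8 ≈ 208.66 ⇒ 209.
CO: 39.1 ∈ [30.5, 50.4] ↔ index [301, 500].
301 + (39.1−30.5)·(500−301)/(50.4−30.5) = 301 + 8.6·199/19.9 ≈ 387.00, so AQI = 387.
NO₂: 631 lies in 361–649, so I_lo=151, I_hi=200, C_lo=361, C_hi=649.
(200−151)/(649−361) × (631−361) + 151 = 49/288 × 270 + 151 ≈ 196.94 → 197.
Sub-indices: O₃→160, SO₂→209, CO→387, NO₂→197. Ranked high→low: 387, 209, 197, 160. Second-highest sub-index = 209.

209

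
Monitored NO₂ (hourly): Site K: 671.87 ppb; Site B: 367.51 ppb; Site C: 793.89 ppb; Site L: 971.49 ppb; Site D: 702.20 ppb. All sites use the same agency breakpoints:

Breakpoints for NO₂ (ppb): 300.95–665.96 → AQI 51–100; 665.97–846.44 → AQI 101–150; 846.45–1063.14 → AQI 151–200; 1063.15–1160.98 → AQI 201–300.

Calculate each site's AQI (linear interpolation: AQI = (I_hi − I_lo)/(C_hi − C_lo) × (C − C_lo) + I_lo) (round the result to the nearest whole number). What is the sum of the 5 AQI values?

589

Site K: 671.87 ∈ [665.97, 846.44] ↔ index [101, 150].
101 + (671.87−665.97)·(150−101)/(846.44−665.97) = 101 + 5.90·49/180.47 ≈ 102.60, so AQI = 103.
Site B: 367.51 lies in 300.95–665.96, so I_lo=51, I_hi=100, C_lo=300.95, C_hi=665.96.
(100−51)/(665.96−300.95) × (367.51−300.95) + 51 = 49/365.01 × 66.56 + 51 ≈ 59.94 → 60.
Site C: row 665.97–846.44 (AQI 101–150). (150−101)·(793.89−665.97)/(846.44−665.97) + 101 = 49·127.92/180.47 + 101 ≈ 135.73 → 136.
Site L 971.49: bracket 846.45–1063.14 → index 151–200; slope 49/216.69, offset 125.04.
AQI = 151 + 49/216.69·125.04 ≈ 179.28 ⇒ 179.
Site D: row 665.97–846.44 (AQI 101–150). (150−101)·(702.20−665.97)/(846.44−665.97) + 101 = 49·36.23/180.47 + 101 ≈ 110.84 → 111.
AQIs: Site K=103, Site B=60, Site C=136, Site L=179, Site D=111. Sum = 103 + 60 + 136 + 179 + 111 = 589.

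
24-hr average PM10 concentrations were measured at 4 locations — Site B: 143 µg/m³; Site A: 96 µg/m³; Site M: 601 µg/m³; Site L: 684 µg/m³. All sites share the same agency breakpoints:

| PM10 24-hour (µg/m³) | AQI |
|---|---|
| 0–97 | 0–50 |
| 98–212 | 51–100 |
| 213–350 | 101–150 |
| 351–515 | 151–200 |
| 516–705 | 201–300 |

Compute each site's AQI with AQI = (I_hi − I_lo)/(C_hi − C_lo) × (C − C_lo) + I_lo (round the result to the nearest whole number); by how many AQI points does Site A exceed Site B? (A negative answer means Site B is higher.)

Site B: row 98–212 (AQI 51–100). (100−51)·(143−98)/(212−98) + 51 = 49·45/114 + 51 ≈ 70.34 → 70.
Site A 96: bracket 0–97 → index 0–50; slope 50/97, offset 96.
AQI = 0 + 50/97·96 ≈ 49.48 ⇒ 49.
Site M: row 516–705 (AQI 201–300). (300−201)·(601−516)/(705−516) + 201 = 99·85/189 + 201 ≈ 245.52 → 246.
Site L: 684 lies in 516–705, so I_lo=201, I_hi=300, C_lo=516, C_hi=705.
(300−201)/(705−516) × (684−516) + 201 = 99/189 × 168 + 201 ≈ 289.00 → 289.
AQIs: Site B=70, Site A=49, Site M=246, Site L=289. Site A (49) − Site B (70) = -21.

-21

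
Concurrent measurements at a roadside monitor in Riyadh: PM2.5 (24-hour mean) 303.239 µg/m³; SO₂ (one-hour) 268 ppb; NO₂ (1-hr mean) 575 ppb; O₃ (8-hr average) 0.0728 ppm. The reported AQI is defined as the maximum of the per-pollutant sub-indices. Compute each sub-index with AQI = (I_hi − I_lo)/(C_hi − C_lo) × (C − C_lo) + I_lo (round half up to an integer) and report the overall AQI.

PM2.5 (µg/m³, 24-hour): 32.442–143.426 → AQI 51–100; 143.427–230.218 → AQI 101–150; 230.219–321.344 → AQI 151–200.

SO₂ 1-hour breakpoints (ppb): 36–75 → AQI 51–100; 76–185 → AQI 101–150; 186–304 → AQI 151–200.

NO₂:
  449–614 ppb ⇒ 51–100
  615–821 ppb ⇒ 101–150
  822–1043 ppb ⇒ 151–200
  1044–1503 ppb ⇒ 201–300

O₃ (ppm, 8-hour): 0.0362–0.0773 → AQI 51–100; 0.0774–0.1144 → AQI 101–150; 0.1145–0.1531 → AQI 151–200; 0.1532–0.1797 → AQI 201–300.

190

PM2.5: 303.239 lies in 230.219–321.344, so I_lo=151, I_hi=200, C_lo=230.219, C_hi=321.344.
(200−151)/(321.344−230.219) × (303.239−230.219) + 151 = 49/91.125 × 73.020 + 151 ≈ 190.26 → 190.
SO₂: 268 ∈ [186, 304] ↔ index [151, 200].
151 + (268−186)·(200−151)/(304−186) = 151 + 82·49/118 ≈ 185.05, so AQI = 185.
NO₂: row 449–614 (AQI 51–100). (100−51)·(575−449)/(614−449) + 51 = 49·126/165 + 51 ≈ 88.42 → 88.
O₃: 0.0728 lies in 0.0362–0.0773, so I_lo=51, I_hi=100, C_lo=0.0362, C_hi=0.0773.
(100−51)/(0.0773−0.0362) × (0.0728−0.0362) + 51 = 49/0.0411 × 0.0366 + 51 ≈ 94.64 → 95.
Sub-indices: PM2.5→190, SO₂→185, NO₂→88, O₃→95. Overall AQI = max = 190; dominant pollutant is PM2.5.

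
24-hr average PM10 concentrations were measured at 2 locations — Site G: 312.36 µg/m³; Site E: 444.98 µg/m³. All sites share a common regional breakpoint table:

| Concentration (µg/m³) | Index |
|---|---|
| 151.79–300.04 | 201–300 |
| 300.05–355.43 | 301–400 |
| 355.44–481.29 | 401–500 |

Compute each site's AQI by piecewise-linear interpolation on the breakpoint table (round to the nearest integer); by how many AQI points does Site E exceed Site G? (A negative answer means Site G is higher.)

148

Site G 312.36: bracket 300.05–355.43 → index 301–400; slope 99/55.38, offset 12.31.
AQI = 301 + 99/55.38·12.31 ≈ 323.01 ⇒ 323.
Site E: 444.98 ∈ [355.44, 481.29] ↔ index [401, 500].
401 + (444.98−355.44)·(500−401)/(481.29−355.44) = 401 + 89.54·99/125.85 ≈ 471.44, so AQI = 471.
AQIs: Site G=323, Site E=471. Site E (471) − Site G (323) = 148.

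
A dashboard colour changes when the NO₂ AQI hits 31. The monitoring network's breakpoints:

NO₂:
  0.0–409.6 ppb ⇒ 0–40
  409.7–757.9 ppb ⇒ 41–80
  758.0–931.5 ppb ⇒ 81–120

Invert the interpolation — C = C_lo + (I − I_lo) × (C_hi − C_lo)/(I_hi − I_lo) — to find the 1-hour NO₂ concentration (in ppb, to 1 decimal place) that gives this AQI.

317.4

AQI 31 lies in the 0–40 band, which corresponds to 0.0–409.6 ppb.
C = 0.0 + (31−0)×(409.6−0.0)/(40−0) = 0.0 + 31×409.6/40 ≈ 317.440 ppb → 317.4 ppb to 1 dp.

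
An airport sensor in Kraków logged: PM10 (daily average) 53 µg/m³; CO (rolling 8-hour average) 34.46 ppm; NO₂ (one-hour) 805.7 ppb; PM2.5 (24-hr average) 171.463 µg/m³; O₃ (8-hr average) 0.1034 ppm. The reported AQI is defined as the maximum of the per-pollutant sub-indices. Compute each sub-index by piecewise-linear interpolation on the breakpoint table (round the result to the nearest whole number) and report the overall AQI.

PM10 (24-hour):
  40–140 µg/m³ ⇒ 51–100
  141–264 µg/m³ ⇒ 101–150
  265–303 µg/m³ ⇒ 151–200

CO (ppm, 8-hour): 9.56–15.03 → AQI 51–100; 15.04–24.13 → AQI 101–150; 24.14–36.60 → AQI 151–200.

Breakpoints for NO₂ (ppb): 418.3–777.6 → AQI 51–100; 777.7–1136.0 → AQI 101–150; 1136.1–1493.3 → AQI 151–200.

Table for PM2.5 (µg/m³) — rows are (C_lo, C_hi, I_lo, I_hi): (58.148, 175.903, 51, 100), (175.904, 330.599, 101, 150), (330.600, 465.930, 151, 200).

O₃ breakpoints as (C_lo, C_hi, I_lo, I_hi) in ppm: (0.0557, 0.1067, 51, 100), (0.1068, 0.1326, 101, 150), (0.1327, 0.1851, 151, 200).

192

PM10 53: bracket 40–140 → index 51–100; slope 49/100, offset 13.
AQI = 51 + 49/100·13 ≈ 57.37 ⇒ 57.
CO: row 24.14–36.60 (AQI 151–200). (200−151)·(34.46−24.14)/(36.60−24.14) + 151 = 49·10.32/12.46 + 151 ≈ 191.58 → 192.
NO₂: 805.7 lies in 777.7–1136.0, so I_lo=101, I_hi=150, C_lo=777.7, C_hi=1136.0.
(150−101)/(1136.0−777.7) × (805.7−777.7) + 101 = 49/358.3 × 28.0 + 101 ≈ 104.83 → 105.
PM2.5: row 58.148–175.903 (AQI 51–100). (100−51)·(171.463−58.148)/(175.903−58.148) + 51 = 49·113.315/117.755 + 51 ≈ 98.15 → 98.
O₃: 0.1034 lies in 0.0557–0.1067, so I_lo=51, I_hi=100, C_lo=0.0557, C_hi=0.1067.
(100−51)/(0.1067−0.0557) × (0.1034−0.0557) + 51 = 49/0.0510 × 0.0477 + 51 ≈ 96.83 → 97.
Sub-indices: PM10→57, CO→192, NO₂→105, PM2.5→98, O₃→97. Overall AQI = max = 192; dominant pollutant is CO.
AQI 192: Unhealthy.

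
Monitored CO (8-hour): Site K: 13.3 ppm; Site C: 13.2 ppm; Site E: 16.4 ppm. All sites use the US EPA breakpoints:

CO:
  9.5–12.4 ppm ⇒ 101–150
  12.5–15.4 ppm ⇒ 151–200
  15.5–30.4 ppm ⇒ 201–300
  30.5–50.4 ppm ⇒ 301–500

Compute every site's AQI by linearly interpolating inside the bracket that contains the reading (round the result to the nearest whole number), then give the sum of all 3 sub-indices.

Site K: row 12.5–15.4 (AQI 151–200). (200−151)·(13.3−12.5)/(15.4−12.5) + 151 = 49·0.8/2.9 + 151 ≈ 164.52 → 165.
Site C: 13.2 ∈ [12.5, 15.4] ↔ index [151, 200].
151 + (13.2−12.5)·(200−151)/(15.4−12.5) = 151 + 0.7·49/2.9 ≈ 162.83, so AQI = 163.
Site E: row 15.5–30.4 (AQI 201–300). (300−201)·(16.4−15.5)/(30.4−15.5) + 201 = 99·0.9/14.9 + 201 ≈ 206.98 → 207.
AQIs: Site K=165, Site C=163, Site E=207. Sum = 165 + 163 + 207 = 535.

535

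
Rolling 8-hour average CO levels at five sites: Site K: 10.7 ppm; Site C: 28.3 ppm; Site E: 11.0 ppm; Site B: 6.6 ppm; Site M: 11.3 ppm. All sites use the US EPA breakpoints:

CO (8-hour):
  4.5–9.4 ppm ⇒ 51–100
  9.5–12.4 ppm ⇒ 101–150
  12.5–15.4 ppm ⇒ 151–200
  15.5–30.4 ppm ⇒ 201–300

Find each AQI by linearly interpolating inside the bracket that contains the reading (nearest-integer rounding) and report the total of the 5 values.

Site K: row 9.5–12.4 (AQI 101–150). (150−101)·(10.7−9.5)/(12.4−9.5) + 101 = 49·1.2/2.9 + 101 ≈ 121.28 → 121.
Site C: 28.3 lies in 15.5–30.4, so I_lo=201, I_hi=300, C_lo=15.5, C_hi=30.4.
(300−201)/(30.4−15.5) × (28.3−15.5) + 201 = 99/14.9 × 12.8 + 201 ≈ 286.05 → 286.
Site E: 11.0 ∈ [9.5, 12.4] ↔ index [101, 150].
101 + (11.0−9.5)·(150−101)/(12.4−9.5) = 101 + 1.5·49/2.9 ≈ 126.34, so AQI = 126.
Site B 6.6: bracket 4.5–9.4 → index 51–100; slope 49/4.9, offset 2.1.
AQI = 51 + 49/4.9·2.1 ≈ 72.00 ⇒ 72.
Site M 11.3: bracket 9.5–12.4 → index 101–150; slope 49/2.9, offset 1.8.
AQI = 101 + 49/2.9·1.8 ≈ 131.41 ⇒ 131.
AQIs: Site K=121, Site C=286, Site E=126, Site B=72, Site M=131. Sum = 121 + 286 + 126 + 72 + 131 = 736.

736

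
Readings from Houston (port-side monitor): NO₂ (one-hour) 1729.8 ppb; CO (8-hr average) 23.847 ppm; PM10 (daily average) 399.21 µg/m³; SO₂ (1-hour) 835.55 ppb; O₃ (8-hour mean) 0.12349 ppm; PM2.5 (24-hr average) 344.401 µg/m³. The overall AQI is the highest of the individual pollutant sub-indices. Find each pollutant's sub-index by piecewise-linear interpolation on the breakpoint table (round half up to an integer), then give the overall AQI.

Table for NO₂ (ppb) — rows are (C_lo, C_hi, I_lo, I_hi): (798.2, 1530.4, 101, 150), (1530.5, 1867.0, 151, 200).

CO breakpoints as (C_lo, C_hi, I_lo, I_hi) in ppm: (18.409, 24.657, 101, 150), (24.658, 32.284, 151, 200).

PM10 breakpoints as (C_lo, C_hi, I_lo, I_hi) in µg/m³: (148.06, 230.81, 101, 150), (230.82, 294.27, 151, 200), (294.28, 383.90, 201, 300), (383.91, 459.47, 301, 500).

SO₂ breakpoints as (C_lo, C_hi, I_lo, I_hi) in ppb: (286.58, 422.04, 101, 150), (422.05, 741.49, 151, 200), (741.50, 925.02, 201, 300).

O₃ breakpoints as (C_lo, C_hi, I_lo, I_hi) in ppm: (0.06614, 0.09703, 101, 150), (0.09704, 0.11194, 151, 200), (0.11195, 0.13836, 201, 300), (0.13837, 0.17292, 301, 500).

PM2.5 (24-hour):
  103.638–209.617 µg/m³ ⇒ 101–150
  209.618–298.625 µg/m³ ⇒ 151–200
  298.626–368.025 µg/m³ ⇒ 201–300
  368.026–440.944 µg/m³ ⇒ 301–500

NO₂ 1729.8: bracket 1530.5–1867.0 → index 151–200; slope 49/336.5, offset 199.3.
AQI = 151 + 49/336.5·199.3 ≈ 180.02 ⇒ 180.
CO: 23.847 lies in 18.409–24.657, so I_lo=101, I_hi=150, C_lo=18.409, C_hi=24.657.
(150−101)/(24.657−18.409) × (23.847−18.409) + 101 = 49/6.248 × 5.438 + 101 ≈ 143.65 → 144.
PM10: row 383.91–459.47 (AQI 301–500). (500−301)·(399.21−383.91)/(459.47−383.91) + 301 = 199·15.30/75.56 + 301 ≈ 341.30 → 341.
SO₂ 835.55: bracket 741.50–925.02 → index 201–300; slope 99/183.52, offset 94.05.
AQI = 201 + 99/183.52·94.05 ≈ 251.74 ⇒ 252.
O₃: row 0.11195–0.13836 (AQI 201–300). (300−201)·(0.12349−0.11195)/(0.13836−0.11195) + 201 = 99·0.01154/0.02641 + 201 ≈ 244.26 → 244.
PM2.5: 344.401 lies in 298.626–368.025, so I_lo=201, I_hi=300, C_lo=298.626, C_hi=368.025.
(300−201)/(368.025−298.626) × (344.401−298.626) + 201 = 99/69.399 × 45.775 + 201 ≈ 266.30 → 266.
Sub-indices: NO₂→180, CO→144, PM10→341, SO₂→252, O₃→244, PM2.5→266. Overall AQI = max = 341; dominant pollutant is PM10.

341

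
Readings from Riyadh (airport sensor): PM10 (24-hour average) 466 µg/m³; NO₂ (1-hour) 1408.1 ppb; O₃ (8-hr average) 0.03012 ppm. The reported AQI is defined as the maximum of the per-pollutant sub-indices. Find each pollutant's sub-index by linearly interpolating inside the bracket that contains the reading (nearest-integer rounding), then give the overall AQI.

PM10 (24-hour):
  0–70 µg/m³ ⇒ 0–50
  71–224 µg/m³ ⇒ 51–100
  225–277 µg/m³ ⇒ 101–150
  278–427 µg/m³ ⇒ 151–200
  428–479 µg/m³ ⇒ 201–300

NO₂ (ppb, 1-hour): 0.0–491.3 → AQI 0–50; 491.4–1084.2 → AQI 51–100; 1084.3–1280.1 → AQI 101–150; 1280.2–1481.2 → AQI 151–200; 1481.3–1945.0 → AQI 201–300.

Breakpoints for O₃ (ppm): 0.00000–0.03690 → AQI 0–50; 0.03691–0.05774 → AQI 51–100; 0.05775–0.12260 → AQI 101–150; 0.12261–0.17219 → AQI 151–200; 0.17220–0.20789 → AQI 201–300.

275

PM10: 466 ∈ [428, 479] ↔ index [201, 300].
201 + (466−428)·(300−201)/(479−428) = 201 + 38·99/51 ≈ 274.76, so AQI = 275.
NO₂: row 1280.2–1481.2 (AQI 151–200). (200−151)·(1408.1−1280.2)/(1481.2−1280.2) + 151 = 49·127.9/201.0 + 151 ≈ 182.18 → 182.
O₃: row 0.00000–0.03690 (AQI 0–50). (50−0)·(0.03012−0.00000)/(0.03690−0.00000) + 0 = 50·0.03012/0.03690 + 0 ≈ 40.81 → 41.
Sub-indices: PM10→275, NO₂→182, O₃→41. Overall AQI = max = 275; dominant pollutant is PM10.
AQI 275: Very Unhealthy.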